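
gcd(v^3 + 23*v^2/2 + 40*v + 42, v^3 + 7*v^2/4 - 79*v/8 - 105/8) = v + 7/2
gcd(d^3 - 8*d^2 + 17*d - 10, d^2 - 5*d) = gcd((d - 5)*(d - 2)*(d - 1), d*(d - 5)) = d - 5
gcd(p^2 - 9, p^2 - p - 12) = p + 3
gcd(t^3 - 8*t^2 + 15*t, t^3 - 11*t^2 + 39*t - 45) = t^2 - 8*t + 15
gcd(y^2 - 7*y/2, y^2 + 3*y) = y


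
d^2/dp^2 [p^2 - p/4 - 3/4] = 2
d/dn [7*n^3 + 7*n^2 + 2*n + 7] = 21*n^2 + 14*n + 2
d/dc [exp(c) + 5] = exp(c)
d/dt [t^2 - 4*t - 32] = 2*t - 4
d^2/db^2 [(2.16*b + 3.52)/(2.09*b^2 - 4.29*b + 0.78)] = ((3.8192 - 27.0864*b)*(2.09*b^2 - 4.29*b + 0.78) + (2.16*b + 3.52)*(4.18*b - 4.29)*(8.36*b - 8.58))/(2.09*b^2 - 4.29*b + 0.78)^3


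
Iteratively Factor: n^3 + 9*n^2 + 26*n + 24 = (n + 4)*(n^2 + 5*n + 6) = (n + 2)*(n + 4)*(n + 3)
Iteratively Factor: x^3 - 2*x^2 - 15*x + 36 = (x - 3)*(x^2 + x - 12) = (x - 3)^2*(x + 4)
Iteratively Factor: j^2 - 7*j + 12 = (j - 3)*(j - 4)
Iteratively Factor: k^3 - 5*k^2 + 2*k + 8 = (k + 1)*(k^2 - 6*k + 8) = (k - 2)*(k + 1)*(k - 4)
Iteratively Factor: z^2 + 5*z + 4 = (z + 1)*(z + 4)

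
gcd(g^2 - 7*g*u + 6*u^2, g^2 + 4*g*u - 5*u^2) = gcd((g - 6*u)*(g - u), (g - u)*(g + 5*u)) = -g + u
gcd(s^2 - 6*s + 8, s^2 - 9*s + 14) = s - 2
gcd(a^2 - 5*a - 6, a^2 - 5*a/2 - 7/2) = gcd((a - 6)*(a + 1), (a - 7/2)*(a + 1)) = a + 1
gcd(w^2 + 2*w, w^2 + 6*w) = w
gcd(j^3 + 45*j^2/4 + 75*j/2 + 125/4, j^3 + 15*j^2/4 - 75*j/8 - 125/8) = j^2 + 25*j/4 + 25/4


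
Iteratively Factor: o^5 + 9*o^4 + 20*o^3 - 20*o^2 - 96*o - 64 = (o + 4)*(o^4 + 5*o^3 - 20*o - 16) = (o - 2)*(o + 4)*(o^3 + 7*o^2 + 14*o + 8) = (o - 2)*(o + 1)*(o + 4)*(o^2 + 6*o + 8) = (o - 2)*(o + 1)*(o + 4)^2*(o + 2)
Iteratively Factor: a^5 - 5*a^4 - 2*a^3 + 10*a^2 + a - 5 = (a - 1)*(a^4 - 4*a^3 - 6*a^2 + 4*a + 5) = (a - 5)*(a - 1)*(a^3 + a^2 - a - 1) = (a - 5)*(a - 1)^2*(a^2 + 2*a + 1) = (a - 5)*(a - 1)^2*(a + 1)*(a + 1)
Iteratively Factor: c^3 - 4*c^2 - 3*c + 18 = (c + 2)*(c^2 - 6*c + 9) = (c - 3)*(c + 2)*(c - 3)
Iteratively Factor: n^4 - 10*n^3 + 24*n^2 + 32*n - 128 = (n - 4)*(n^3 - 6*n^2 + 32) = (n - 4)*(n + 2)*(n^2 - 8*n + 16) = (n - 4)^2*(n + 2)*(n - 4)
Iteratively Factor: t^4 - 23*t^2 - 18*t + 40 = (t + 2)*(t^3 - 2*t^2 - 19*t + 20) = (t - 5)*(t + 2)*(t^2 + 3*t - 4) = (t - 5)*(t - 1)*(t + 2)*(t + 4)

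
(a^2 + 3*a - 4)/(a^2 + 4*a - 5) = (a + 4)/(a + 5)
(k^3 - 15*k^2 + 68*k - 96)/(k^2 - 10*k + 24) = (k^2 - 11*k + 24)/(k - 6)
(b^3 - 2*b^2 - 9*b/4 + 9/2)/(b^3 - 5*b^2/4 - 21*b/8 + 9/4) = 2*(2*b - 3)/(4*b - 3)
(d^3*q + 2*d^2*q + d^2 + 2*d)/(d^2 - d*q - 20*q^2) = d*(-d^2*q - 2*d*q - d - 2)/(-d^2 + d*q + 20*q^2)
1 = 1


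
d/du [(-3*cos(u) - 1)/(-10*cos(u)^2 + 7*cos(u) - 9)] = (-30*sin(u)^2 + 20*cos(u) - 4)*sin(u)/(10*cos(u)^2 - 7*cos(u) + 9)^2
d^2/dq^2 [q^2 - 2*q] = 2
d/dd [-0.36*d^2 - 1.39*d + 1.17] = -0.72*d - 1.39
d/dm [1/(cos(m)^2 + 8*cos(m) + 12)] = 2*(cos(m) + 4)*sin(m)/(cos(m)^2 + 8*cos(m) + 12)^2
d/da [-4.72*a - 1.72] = -4.72000000000000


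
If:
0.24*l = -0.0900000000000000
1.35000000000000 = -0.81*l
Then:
No Solution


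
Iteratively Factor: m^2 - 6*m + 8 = (m - 4)*(m - 2)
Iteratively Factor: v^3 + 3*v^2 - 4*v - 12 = (v - 2)*(v^2 + 5*v + 6) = (v - 2)*(v + 2)*(v + 3)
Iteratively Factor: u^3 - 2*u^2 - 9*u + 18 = (u - 3)*(u^2 + u - 6) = (u - 3)*(u + 3)*(u - 2)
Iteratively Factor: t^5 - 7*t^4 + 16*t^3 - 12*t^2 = (t - 3)*(t^4 - 4*t^3 + 4*t^2) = (t - 3)*(t - 2)*(t^3 - 2*t^2) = t*(t - 3)*(t - 2)*(t^2 - 2*t) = t*(t - 3)*(t - 2)^2*(t)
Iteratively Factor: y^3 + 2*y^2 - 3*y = (y)*(y^2 + 2*y - 3) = y*(y + 3)*(y - 1)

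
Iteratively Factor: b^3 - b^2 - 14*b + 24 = (b - 3)*(b^2 + 2*b - 8) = (b - 3)*(b + 4)*(b - 2)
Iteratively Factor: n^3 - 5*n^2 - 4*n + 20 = (n - 2)*(n^2 - 3*n - 10) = (n - 2)*(n + 2)*(n - 5)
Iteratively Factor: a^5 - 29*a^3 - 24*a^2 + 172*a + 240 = (a - 3)*(a^4 + 3*a^3 - 20*a^2 - 84*a - 80) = (a - 3)*(a + 4)*(a^3 - a^2 - 16*a - 20) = (a - 5)*(a - 3)*(a + 4)*(a^2 + 4*a + 4) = (a - 5)*(a - 3)*(a + 2)*(a + 4)*(a + 2)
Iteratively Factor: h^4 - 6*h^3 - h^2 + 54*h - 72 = (h - 4)*(h^3 - 2*h^2 - 9*h + 18) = (h - 4)*(h - 3)*(h^2 + h - 6) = (h - 4)*(h - 3)*(h - 2)*(h + 3)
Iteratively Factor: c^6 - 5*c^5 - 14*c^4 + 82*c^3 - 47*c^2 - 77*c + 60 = (c + 1)*(c^5 - 6*c^4 - 8*c^3 + 90*c^2 - 137*c + 60) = (c + 1)*(c + 4)*(c^4 - 10*c^3 + 32*c^2 - 38*c + 15) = (c - 3)*(c + 1)*(c + 4)*(c^3 - 7*c^2 + 11*c - 5) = (c - 3)*(c - 1)*(c + 1)*(c + 4)*(c^2 - 6*c + 5) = (c - 5)*(c - 3)*(c - 1)*(c + 1)*(c + 4)*(c - 1)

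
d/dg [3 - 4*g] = -4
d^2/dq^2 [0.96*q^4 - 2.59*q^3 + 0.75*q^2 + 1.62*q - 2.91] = 11.52*q^2 - 15.54*q + 1.5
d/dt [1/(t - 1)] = -1/(t - 1)^2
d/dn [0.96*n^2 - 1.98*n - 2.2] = 1.92*n - 1.98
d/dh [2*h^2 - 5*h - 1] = 4*h - 5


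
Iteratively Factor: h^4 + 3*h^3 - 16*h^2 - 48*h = (h + 4)*(h^3 - h^2 - 12*h) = (h - 4)*(h + 4)*(h^2 + 3*h) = h*(h - 4)*(h + 4)*(h + 3)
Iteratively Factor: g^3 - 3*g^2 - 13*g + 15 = (g + 3)*(g^2 - 6*g + 5) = (g - 1)*(g + 3)*(g - 5)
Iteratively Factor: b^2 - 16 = (b + 4)*(b - 4)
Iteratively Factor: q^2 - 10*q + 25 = (q - 5)*(q - 5)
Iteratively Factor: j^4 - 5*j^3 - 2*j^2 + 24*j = (j - 3)*(j^3 - 2*j^2 - 8*j) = (j - 3)*(j + 2)*(j^2 - 4*j) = (j - 4)*(j - 3)*(j + 2)*(j)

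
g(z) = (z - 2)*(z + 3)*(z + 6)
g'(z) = (z - 2)*(z + 3) + (z - 2)*(z + 6) + (z + 3)*(z + 6)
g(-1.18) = -27.90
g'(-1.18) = -12.34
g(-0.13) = -35.88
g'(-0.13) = -1.77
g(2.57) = 27.21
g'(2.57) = 55.79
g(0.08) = -35.95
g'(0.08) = 1.14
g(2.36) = 16.13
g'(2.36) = 49.75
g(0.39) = -34.88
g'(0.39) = 5.92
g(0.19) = -35.74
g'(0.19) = 2.77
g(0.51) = -34.05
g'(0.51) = 7.92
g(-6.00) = 0.00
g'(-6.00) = 24.00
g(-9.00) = -198.00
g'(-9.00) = 117.00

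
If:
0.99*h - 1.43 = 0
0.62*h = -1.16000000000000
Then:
No Solution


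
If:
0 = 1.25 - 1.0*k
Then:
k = 1.25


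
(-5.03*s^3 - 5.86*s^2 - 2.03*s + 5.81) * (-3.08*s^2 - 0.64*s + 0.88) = 15.4924*s^5 + 21.268*s^4 + 5.5764*s^3 - 21.7524*s^2 - 5.5048*s + 5.1128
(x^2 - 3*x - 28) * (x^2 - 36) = x^4 - 3*x^3 - 64*x^2 + 108*x + 1008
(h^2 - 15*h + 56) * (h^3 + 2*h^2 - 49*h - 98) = h^5 - 13*h^4 - 23*h^3 + 749*h^2 - 1274*h - 5488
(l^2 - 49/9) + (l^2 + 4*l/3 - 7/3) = 2*l^2 + 4*l/3 - 70/9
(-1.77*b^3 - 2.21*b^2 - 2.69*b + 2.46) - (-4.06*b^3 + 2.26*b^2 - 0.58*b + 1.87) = 2.29*b^3 - 4.47*b^2 - 2.11*b + 0.59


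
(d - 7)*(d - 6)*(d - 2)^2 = d^4 - 17*d^3 + 98*d^2 - 220*d + 168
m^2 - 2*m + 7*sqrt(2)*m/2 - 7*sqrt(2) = (m - 2)*(m + 7*sqrt(2)/2)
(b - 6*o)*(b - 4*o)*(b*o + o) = b^3*o - 10*b^2*o^2 + b^2*o + 24*b*o^3 - 10*b*o^2 + 24*o^3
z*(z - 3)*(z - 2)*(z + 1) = z^4 - 4*z^3 + z^2 + 6*z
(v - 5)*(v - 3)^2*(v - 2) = v^4 - 13*v^3 + 61*v^2 - 123*v + 90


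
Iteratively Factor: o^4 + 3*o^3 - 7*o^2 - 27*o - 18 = (o - 3)*(o^3 + 6*o^2 + 11*o + 6) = (o - 3)*(o + 3)*(o^2 + 3*o + 2) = (o - 3)*(o + 2)*(o + 3)*(o + 1)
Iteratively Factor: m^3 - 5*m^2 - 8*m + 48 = (m + 3)*(m^2 - 8*m + 16) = (m - 4)*(m + 3)*(m - 4)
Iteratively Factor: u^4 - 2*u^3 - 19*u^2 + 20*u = (u - 5)*(u^3 + 3*u^2 - 4*u) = u*(u - 5)*(u^2 + 3*u - 4) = u*(u - 5)*(u - 1)*(u + 4)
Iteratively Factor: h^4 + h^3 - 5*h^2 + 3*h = (h - 1)*(h^3 + 2*h^2 - 3*h) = h*(h - 1)*(h^2 + 2*h - 3) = h*(h - 1)*(h + 3)*(h - 1)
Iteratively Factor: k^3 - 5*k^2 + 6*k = (k - 3)*(k^2 - 2*k) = (k - 3)*(k - 2)*(k)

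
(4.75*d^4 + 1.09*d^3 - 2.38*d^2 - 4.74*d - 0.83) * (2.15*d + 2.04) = 10.2125*d^5 + 12.0335*d^4 - 2.8934*d^3 - 15.0462*d^2 - 11.4541*d - 1.6932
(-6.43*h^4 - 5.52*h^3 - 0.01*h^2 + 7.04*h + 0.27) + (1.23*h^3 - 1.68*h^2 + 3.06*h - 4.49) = -6.43*h^4 - 4.29*h^3 - 1.69*h^2 + 10.1*h - 4.22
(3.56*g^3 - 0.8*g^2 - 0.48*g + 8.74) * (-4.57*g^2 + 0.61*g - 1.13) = -16.2692*g^5 + 5.8276*g^4 - 2.3172*g^3 - 39.3306*g^2 + 5.8738*g - 9.8762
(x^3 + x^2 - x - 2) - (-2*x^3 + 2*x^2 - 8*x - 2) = 3*x^3 - x^2 + 7*x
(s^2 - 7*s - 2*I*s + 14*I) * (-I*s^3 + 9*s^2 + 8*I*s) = -I*s^5 + 7*s^4 + 7*I*s^4 - 49*s^3 - 10*I*s^3 + 16*s^2 + 70*I*s^2 - 112*s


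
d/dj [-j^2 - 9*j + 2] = -2*j - 9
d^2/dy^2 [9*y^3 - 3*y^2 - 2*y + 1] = 54*y - 6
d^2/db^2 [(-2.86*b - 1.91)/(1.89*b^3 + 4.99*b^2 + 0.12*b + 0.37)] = (-61.297236*b^5 - 243.710208*b^4 - 429.345692*b^3 - 263.954298*b^2 + 32.834238*b + 7.251826)/(6.751269*b^9 + 53.474337*b^8 + 142.469523*b^7 + 135.006922*b^6 + 29.982726*b^5 + 28.358175*b^4 + 2.107287*b^3 + 2.065377*b^2 + 0.049284*b + 0.050653)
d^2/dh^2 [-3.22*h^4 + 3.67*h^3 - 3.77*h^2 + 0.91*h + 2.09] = -38.64*h^2 + 22.02*h - 7.54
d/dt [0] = 0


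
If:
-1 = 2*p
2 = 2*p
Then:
No Solution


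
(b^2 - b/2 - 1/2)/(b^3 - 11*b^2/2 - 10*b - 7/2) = (b - 1)/(b^2 - 6*b - 7)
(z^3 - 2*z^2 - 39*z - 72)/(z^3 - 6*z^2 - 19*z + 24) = (z + 3)/(z - 1)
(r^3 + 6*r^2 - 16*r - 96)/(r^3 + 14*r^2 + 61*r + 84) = (r^2 + 2*r - 24)/(r^2 + 10*r + 21)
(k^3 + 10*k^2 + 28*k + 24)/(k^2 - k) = (k^3 + 10*k^2 + 28*k + 24)/(k*(k - 1))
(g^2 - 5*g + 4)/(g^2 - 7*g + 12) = (g - 1)/(g - 3)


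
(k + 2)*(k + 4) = k^2 + 6*k + 8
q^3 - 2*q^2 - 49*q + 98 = (q - 7)*(q - 2)*(q + 7)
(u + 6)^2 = u^2 + 12*u + 36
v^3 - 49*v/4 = v*(v - 7/2)*(v + 7/2)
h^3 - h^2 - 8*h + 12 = (h - 2)^2*(h + 3)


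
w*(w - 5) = w^2 - 5*w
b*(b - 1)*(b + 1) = b^3 - b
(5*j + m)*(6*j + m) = 30*j^2 + 11*j*m + m^2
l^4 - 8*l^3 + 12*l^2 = l^2*(l - 6)*(l - 2)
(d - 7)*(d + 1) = d^2 - 6*d - 7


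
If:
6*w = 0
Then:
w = 0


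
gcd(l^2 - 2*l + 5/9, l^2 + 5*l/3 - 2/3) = l - 1/3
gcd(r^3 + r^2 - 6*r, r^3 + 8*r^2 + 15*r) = r^2 + 3*r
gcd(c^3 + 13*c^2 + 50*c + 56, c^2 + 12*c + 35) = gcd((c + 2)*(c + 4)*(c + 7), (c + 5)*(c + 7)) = c + 7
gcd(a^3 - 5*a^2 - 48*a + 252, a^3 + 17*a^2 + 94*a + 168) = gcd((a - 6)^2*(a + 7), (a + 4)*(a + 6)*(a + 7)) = a + 7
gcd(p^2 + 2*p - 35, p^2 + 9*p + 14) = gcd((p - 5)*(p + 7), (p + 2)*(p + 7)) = p + 7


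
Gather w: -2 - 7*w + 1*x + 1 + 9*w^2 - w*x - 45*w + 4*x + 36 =9*w^2 + w*(-x - 52) + 5*x + 35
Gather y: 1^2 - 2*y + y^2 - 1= y^2 - 2*y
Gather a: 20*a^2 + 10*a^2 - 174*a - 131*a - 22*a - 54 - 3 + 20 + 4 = 30*a^2 - 327*a - 33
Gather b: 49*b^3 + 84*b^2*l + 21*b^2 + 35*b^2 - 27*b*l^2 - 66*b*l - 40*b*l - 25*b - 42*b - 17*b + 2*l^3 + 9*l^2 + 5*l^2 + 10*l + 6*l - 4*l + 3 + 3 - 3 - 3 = 49*b^3 + b^2*(84*l + 56) + b*(-27*l^2 - 106*l - 84) + 2*l^3 + 14*l^2 + 12*l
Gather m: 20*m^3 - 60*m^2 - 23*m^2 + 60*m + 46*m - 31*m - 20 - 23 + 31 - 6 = 20*m^3 - 83*m^2 + 75*m - 18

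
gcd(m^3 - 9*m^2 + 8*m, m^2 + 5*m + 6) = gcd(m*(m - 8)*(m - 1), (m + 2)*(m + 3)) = 1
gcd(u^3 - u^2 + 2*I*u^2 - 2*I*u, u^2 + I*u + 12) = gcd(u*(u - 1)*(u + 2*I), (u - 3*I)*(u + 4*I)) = 1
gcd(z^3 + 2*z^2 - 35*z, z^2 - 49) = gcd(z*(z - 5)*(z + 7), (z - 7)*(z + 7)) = z + 7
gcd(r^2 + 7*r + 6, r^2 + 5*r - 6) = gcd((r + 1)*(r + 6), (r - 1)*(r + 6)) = r + 6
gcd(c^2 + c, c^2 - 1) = c + 1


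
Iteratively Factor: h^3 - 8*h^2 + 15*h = (h)*(h^2 - 8*h + 15) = h*(h - 5)*(h - 3)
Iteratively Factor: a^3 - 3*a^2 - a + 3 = (a - 1)*(a^2 - 2*a - 3) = (a - 3)*(a - 1)*(a + 1)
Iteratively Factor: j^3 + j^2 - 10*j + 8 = (j - 2)*(j^2 + 3*j - 4) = (j - 2)*(j + 4)*(j - 1)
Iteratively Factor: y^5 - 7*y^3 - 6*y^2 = (y + 2)*(y^4 - 2*y^3 - 3*y^2) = (y - 3)*(y + 2)*(y^3 + y^2) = y*(y - 3)*(y + 2)*(y^2 + y) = y*(y - 3)*(y + 1)*(y + 2)*(y)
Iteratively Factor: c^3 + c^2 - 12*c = (c)*(c^2 + c - 12) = c*(c - 3)*(c + 4)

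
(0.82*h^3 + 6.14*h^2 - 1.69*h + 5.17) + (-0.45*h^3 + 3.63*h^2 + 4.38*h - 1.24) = 0.37*h^3 + 9.77*h^2 + 2.69*h + 3.93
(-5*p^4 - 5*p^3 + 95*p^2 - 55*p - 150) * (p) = -5*p^5 - 5*p^4 + 95*p^3 - 55*p^2 - 150*p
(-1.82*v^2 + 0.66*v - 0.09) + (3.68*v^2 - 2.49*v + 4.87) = 1.86*v^2 - 1.83*v + 4.78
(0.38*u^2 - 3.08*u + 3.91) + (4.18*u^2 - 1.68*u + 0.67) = 4.56*u^2 - 4.76*u + 4.58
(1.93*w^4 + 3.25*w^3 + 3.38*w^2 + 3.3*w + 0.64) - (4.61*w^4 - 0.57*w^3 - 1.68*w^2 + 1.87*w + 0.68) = -2.68*w^4 + 3.82*w^3 + 5.06*w^2 + 1.43*w - 0.04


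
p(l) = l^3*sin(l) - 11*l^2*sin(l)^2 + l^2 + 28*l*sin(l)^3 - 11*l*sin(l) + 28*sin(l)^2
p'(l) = l^3*cos(l) - 22*l^2*sin(l)*cos(l) + 3*l^2*sin(l) + 84*l*sin(l)^2*cos(l) - 22*l*sin(l)^2 - 11*l*cos(l) + 2*l + 28*sin(l)^3 + 56*sin(l)*cos(l) - 11*sin(l)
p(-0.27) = 1.36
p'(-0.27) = -10.47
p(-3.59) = -19.62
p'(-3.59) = 168.01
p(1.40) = 33.26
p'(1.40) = 14.06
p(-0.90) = 17.45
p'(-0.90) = -38.12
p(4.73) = -381.83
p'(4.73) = -163.04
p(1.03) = 22.46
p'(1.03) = 38.23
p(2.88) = 3.44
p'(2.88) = 29.09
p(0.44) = 3.81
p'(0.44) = 18.55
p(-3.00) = 6.98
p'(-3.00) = -27.83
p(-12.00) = -1212.27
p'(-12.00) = -2718.54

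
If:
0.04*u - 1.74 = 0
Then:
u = 43.50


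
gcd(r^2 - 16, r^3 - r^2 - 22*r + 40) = r - 4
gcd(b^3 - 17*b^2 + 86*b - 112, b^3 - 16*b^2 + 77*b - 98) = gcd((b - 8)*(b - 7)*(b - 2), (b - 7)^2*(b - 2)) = b^2 - 9*b + 14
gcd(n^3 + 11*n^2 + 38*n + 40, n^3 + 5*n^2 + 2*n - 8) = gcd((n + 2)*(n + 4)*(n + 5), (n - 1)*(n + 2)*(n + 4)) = n^2 + 6*n + 8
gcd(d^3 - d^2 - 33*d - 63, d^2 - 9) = d + 3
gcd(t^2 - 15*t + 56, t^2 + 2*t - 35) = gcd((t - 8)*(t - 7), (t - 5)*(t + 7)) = 1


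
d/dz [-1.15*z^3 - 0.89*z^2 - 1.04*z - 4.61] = -3.45*z^2 - 1.78*z - 1.04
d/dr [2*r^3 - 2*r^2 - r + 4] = 6*r^2 - 4*r - 1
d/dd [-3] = 0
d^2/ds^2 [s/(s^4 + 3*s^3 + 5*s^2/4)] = 8*(-(4*s^2 + 12*s + 5)*(40*s^2 + 72*s + 15) + 4*(8*s^2 + 18*s + 5)^2)/(s^3*(4*s^2 + 12*s + 5)^3)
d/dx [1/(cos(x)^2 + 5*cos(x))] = (2*cos(x) + 5)*sin(x)/((cos(x) + 5)^2*cos(x)^2)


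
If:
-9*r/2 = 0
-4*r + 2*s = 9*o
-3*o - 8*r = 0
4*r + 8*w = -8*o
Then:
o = 0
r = 0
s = 0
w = 0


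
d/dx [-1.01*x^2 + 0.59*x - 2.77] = 0.59 - 2.02*x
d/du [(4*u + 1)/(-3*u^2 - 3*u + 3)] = (-4*u^2 - 4*u + (2*u + 1)*(4*u + 1) + 4)/(3*(u^2 + u - 1)^2)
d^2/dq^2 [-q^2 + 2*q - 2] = -2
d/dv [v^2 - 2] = 2*v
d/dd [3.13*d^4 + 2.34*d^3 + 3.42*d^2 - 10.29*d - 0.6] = 12.52*d^3 + 7.02*d^2 + 6.84*d - 10.29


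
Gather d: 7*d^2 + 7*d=7*d^2 + 7*d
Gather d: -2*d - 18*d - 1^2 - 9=-20*d - 10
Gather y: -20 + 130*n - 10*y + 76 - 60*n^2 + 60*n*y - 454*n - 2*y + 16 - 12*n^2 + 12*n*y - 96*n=-72*n^2 - 420*n + y*(72*n - 12) + 72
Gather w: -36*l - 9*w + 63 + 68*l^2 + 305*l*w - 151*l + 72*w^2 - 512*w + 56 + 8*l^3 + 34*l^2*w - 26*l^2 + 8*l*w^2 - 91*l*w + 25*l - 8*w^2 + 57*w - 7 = 8*l^3 + 42*l^2 - 162*l + w^2*(8*l + 64) + w*(34*l^2 + 214*l - 464) + 112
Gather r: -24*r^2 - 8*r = -24*r^2 - 8*r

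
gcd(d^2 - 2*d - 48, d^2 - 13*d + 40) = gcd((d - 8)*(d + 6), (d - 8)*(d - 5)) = d - 8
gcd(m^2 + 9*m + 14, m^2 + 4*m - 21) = m + 7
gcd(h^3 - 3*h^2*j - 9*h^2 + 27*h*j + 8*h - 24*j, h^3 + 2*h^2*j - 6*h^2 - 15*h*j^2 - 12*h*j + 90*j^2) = h - 3*j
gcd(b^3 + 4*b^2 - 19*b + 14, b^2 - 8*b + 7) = b - 1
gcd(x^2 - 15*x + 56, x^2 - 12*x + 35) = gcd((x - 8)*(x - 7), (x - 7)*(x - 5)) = x - 7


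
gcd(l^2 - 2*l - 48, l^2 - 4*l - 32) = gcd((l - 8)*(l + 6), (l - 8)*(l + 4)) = l - 8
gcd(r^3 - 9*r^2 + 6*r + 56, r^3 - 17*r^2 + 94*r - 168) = r^2 - 11*r + 28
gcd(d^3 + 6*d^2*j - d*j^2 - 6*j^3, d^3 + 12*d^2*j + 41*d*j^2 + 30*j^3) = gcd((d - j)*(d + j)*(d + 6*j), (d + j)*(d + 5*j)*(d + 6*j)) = d^2 + 7*d*j + 6*j^2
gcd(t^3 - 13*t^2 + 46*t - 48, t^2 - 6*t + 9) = t - 3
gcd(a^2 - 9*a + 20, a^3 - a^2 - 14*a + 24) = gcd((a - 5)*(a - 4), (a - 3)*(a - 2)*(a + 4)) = 1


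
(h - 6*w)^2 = h^2 - 12*h*w + 36*w^2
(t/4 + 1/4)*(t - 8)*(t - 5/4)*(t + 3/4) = t^4/4 - 15*t^3/8 - 87*t^2/64 + 169*t/64 + 15/8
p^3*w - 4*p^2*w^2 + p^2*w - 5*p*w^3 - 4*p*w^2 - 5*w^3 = (p - 5*w)*(p + w)*(p*w + w)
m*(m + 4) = m^2 + 4*m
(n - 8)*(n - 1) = n^2 - 9*n + 8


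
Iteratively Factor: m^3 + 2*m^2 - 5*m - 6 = (m + 3)*(m^2 - m - 2) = (m + 1)*(m + 3)*(m - 2)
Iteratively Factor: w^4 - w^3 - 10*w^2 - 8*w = (w - 4)*(w^3 + 3*w^2 + 2*w) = (w - 4)*(w + 2)*(w^2 + w) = (w - 4)*(w + 1)*(w + 2)*(w)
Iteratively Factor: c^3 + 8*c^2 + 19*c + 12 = (c + 4)*(c^2 + 4*c + 3) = (c + 3)*(c + 4)*(c + 1)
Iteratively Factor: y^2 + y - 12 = (y + 4)*(y - 3)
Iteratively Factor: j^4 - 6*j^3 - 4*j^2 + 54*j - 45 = (j + 3)*(j^3 - 9*j^2 + 23*j - 15) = (j - 5)*(j + 3)*(j^2 - 4*j + 3) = (j - 5)*(j - 3)*(j + 3)*(j - 1)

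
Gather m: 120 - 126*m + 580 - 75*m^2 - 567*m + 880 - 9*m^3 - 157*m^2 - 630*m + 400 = -9*m^3 - 232*m^2 - 1323*m + 1980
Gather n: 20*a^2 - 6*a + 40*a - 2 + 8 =20*a^2 + 34*a + 6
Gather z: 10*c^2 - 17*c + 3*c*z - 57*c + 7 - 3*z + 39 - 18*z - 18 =10*c^2 - 74*c + z*(3*c - 21) + 28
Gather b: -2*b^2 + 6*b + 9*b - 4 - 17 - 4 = -2*b^2 + 15*b - 25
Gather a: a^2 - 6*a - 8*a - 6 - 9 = a^2 - 14*a - 15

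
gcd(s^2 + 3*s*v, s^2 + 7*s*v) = s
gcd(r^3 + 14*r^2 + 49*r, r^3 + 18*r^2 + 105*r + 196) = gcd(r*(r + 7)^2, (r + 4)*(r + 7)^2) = r^2 + 14*r + 49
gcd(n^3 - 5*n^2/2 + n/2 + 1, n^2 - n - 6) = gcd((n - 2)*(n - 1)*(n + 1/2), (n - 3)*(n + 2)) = 1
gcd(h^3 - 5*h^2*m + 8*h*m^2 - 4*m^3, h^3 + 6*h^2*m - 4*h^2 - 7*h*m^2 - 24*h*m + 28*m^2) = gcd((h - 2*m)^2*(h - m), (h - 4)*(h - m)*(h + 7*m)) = h - m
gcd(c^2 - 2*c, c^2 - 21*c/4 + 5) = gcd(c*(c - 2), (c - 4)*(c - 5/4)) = 1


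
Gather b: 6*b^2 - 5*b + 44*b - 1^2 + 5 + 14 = 6*b^2 + 39*b + 18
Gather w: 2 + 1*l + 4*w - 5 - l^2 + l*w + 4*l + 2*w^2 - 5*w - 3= -l^2 + 5*l + 2*w^2 + w*(l - 1) - 6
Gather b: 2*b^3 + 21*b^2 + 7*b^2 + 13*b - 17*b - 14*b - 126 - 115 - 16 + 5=2*b^3 + 28*b^2 - 18*b - 252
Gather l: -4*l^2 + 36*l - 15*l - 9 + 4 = -4*l^2 + 21*l - 5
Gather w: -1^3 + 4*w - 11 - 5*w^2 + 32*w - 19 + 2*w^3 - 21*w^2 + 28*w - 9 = 2*w^3 - 26*w^2 + 64*w - 40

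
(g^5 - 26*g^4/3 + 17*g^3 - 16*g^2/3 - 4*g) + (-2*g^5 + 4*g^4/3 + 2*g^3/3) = -g^5 - 22*g^4/3 + 53*g^3/3 - 16*g^2/3 - 4*g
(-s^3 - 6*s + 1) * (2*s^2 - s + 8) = -2*s^5 + s^4 - 20*s^3 + 8*s^2 - 49*s + 8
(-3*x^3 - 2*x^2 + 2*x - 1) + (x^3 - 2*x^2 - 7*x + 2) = -2*x^3 - 4*x^2 - 5*x + 1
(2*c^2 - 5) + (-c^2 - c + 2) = c^2 - c - 3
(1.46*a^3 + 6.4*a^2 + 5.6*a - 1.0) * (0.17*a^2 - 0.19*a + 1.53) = 0.2482*a^5 + 0.8106*a^4 + 1.9698*a^3 + 8.558*a^2 + 8.758*a - 1.53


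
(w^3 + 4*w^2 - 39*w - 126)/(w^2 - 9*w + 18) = (w^2 + 10*w + 21)/(w - 3)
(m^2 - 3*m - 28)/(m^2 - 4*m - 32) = (m - 7)/(m - 8)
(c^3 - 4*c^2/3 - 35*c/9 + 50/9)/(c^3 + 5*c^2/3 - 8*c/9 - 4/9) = (9*c^2 - 30*c + 25)/(9*c^2 - 3*c - 2)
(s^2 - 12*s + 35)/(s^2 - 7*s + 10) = (s - 7)/(s - 2)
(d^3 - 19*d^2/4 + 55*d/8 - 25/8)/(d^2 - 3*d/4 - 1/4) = (8*d^2 - 30*d + 25)/(2*(4*d + 1))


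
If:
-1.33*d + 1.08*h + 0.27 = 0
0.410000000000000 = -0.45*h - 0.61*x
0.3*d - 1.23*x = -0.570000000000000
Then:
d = -0.83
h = -1.27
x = 0.26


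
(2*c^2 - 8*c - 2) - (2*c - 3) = 2*c^2 - 10*c + 1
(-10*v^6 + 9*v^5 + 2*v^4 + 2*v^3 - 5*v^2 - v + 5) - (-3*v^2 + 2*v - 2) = -10*v^6 + 9*v^5 + 2*v^4 + 2*v^3 - 2*v^2 - 3*v + 7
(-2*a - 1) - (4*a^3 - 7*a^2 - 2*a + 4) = -4*a^3 + 7*a^2 - 5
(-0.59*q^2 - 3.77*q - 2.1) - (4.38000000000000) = -0.59*q^2 - 3.77*q - 6.48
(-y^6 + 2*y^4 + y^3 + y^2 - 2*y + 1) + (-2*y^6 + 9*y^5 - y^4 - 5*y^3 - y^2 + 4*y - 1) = -3*y^6 + 9*y^5 + y^4 - 4*y^3 + 2*y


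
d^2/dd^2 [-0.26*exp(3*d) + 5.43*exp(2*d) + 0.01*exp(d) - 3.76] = (-2.34*exp(2*d) + 21.72*exp(d) + 0.01)*exp(d)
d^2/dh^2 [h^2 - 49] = 2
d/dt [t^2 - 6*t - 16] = 2*t - 6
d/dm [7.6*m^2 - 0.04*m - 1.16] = 15.2*m - 0.04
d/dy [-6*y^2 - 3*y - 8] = -12*y - 3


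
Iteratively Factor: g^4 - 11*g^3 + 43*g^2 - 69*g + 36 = (g - 1)*(g^3 - 10*g^2 + 33*g - 36) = (g - 3)*(g - 1)*(g^2 - 7*g + 12) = (g - 3)^2*(g - 1)*(g - 4)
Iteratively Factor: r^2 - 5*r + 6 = (r - 2)*(r - 3)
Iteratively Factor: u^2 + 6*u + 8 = (u + 4)*(u + 2)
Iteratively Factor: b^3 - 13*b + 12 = (b - 1)*(b^2 + b - 12) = (b - 1)*(b + 4)*(b - 3)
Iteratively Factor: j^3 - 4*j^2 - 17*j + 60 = (j - 3)*(j^2 - j - 20) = (j - 5)*(j - 3)*(j + 4)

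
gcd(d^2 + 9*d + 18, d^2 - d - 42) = d + 6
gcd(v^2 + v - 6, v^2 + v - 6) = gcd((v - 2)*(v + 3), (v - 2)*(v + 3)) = v^2 + v - 6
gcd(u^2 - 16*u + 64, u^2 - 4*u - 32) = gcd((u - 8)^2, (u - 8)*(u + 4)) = u - 8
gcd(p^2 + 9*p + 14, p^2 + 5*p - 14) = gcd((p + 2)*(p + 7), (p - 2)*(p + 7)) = p + 7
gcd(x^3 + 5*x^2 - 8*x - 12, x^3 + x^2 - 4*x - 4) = x^2 - x - 2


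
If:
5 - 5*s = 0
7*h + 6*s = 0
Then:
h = -6/7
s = 1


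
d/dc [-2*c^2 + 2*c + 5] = 2 - 4*c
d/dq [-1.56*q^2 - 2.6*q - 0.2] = -3.12*q - 2.6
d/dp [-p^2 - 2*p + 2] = -2*p - 2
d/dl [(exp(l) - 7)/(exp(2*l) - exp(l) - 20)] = (-(exp(l) - 7)*(2*exp(l) - 1) + exp(2*l) - exp(l) - 20)*exp(l)/(-exp(2*l) + exp(l) + 20)^2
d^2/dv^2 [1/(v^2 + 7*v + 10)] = 2*(-v^2 - 7*v + (2*v + 7)^2 - 10)/(v^2 + 7*v + 10)^3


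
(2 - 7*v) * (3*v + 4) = -21*v^2 - 22*v + 8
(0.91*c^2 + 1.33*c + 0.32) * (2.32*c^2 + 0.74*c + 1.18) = 2.1112*c^4 + 3.759*c^3 + 2.8004*c^2 + 1.8062*c + 0.3776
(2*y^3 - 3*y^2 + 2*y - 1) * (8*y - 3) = 16*y^4 - 30*y^3 + 25*y^2 - 14*y + 3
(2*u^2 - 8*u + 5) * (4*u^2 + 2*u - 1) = 8*u^4 - 28*u^3 + 2*u^2 + 18*u - 5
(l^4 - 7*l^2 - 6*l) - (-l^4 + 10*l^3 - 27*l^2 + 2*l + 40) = 2*l^4 - 10*l^3 + 20*l^2 - 8*l - 40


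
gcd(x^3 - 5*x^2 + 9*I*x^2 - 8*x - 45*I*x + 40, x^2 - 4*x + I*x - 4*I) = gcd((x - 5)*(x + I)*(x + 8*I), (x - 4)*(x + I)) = x + I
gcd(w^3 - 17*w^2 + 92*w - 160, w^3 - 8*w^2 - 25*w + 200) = w^2 - 13*w + 40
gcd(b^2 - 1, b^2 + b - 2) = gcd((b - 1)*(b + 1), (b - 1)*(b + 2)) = b - 1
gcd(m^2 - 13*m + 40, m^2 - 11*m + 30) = m - 5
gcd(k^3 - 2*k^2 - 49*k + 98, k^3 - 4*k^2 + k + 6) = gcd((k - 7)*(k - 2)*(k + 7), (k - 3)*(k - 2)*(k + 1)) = k - 2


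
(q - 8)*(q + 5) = q^2 - 3*q - 40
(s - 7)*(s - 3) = s^2 - 10*s + 21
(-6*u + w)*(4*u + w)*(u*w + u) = -24*u^3*w - 24*u^3 - 2*u^2*w^2 - 2*u^2*w + u*w^3 + u*w^2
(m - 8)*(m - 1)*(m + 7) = m^3 - 2*m^2 - 55*m + 56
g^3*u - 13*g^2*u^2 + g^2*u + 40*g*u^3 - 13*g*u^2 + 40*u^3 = (g - 8*u)*(g - 5*u)*(g*u + u)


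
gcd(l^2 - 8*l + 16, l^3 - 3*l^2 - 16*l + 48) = l - 4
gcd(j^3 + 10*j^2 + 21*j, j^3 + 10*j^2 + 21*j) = j^3 + 10*j^2 + 21*j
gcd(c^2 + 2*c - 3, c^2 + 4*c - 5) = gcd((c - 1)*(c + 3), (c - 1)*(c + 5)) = c - 1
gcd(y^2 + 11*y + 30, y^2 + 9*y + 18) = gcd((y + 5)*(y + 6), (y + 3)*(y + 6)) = y + 6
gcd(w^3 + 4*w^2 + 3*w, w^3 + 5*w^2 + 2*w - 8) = 1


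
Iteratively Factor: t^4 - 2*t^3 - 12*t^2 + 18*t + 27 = (t - 3)*(t^3 + t^2 - 9*t - 9) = (t - 3)*(t + 3)*(t^2 - 2*t - 3) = (t - 3)^2*(t + 3)*(t + 1)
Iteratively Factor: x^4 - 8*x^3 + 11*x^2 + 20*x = (x - 4)*(x^3 - 4*x^2 - 5*x) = x*(x - 4)*(x^2 - 4*x - 5) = x*(x - 5)*(x - 4)*(x + 1)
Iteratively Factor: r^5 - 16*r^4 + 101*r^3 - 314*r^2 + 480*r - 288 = (r - 4)*(r^4 - 12*r^3 + 53*r^2 - 102*r + 72) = (r - 4)*(r - 2)*(r^3 - 10*r^2 + 33*r - 36) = (r - 4)*(r - 3)*(r - 2)*(r^2 - 7*r + 12) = (r - 4)*(r - 3)^2*(r - 2)*(r - 4)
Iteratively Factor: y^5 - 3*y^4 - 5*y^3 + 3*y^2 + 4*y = (y)*(y^4 - 3*y^3 - 5*y^2 + 3*y + 4) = y*(y + 1)*(y^3 - 4*y^2 - y + 4) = y*(y - 1)*(y + 1)*(y^2 - 3*y - 4) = y*(y - 4)*(y - 1)*(y + 1)*(y + 1)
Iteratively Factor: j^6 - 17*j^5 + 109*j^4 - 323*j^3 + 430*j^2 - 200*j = (j - 5)*(j^5 - 12*j^4 + 49*j^3 - 78*j^2 + 40*j) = (j - 5)*(j - 4)*(j^4 - 8*j^3 + 17*j^2 - 10*j) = (j - 5)*(j - 4)*(j - 2)*(j^3 - 6*j^2 + 5*j) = (j - 5)*(j - 4)*(j - 2)*(j - 1)*(j^2 - 5*j) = j*(j - 5)*(j - 4)*(j - 2)*(j - 1)*(j - 5)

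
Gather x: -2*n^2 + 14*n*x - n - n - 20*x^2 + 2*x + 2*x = -2*n^2 - 2*n - 20*x^2 + x*(14*n + 4)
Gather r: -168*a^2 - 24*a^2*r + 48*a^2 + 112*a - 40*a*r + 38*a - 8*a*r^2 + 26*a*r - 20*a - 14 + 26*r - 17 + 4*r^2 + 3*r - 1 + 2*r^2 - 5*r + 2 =-120*a^2 + 130*a + r^2*(6 - 8*a) + r*(-24*a^2 - 14*a + 24) - 30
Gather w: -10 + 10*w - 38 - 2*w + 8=8*w - 40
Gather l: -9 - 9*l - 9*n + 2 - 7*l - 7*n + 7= -16*l - 16*n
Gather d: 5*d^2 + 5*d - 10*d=5*d^2 - 5*d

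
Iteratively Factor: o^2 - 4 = (o + 2)*(o - 2)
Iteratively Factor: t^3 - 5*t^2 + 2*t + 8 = (t + 1)*(t^2 - 6*t + 8) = (t - 4)*(t + 1)*(t - 2)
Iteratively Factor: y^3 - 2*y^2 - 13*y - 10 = (y + 2)*(y^2 - 4*y - 5) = (y - 5)*(y + 2)*(y + 1)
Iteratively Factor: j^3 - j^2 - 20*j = (j)*(j^2 - j - 20) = j*(j - 5)*(j + 4)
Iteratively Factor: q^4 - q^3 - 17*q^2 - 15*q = (q)*(q^3 - q^2 - 17*q - 15) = q*(q + 3)*(q^2 - 4*q - 5) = q*(q - 5)*(q + 3)*(q + 1)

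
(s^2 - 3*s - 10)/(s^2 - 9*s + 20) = (s + 2)/(s - 4)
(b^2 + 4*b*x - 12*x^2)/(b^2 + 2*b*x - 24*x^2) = (-b + 2*x)/(-b + 4*x)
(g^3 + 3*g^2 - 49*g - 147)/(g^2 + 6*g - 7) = (g^2 - 4*g - 21)/(g - 1)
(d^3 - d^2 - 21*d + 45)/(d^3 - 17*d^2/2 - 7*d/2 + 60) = 2*(d^2 + 2*d - 15)/(2*d^2 - 11*d - 40)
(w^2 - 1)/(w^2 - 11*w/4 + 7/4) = 4*(w + 1)/(4*w - 7)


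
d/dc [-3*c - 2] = -3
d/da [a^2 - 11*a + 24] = 2*a - 11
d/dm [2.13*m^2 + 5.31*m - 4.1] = 4.26*m + 5.31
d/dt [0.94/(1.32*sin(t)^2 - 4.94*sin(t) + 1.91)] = (4.6436 - 2.4816*sin(t))*cos(t)/(1.32*sin(t)^2 - 4.94*sin(t) + 1.91)^2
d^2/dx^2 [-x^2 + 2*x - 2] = -2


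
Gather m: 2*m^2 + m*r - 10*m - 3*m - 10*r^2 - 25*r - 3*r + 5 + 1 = 2*m^2 + m*(r - 13) - 10*r^2 - 28*r + 6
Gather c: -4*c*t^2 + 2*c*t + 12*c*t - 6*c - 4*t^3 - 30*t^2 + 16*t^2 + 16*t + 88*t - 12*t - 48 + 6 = c*(-4*t^2 + 14*t - 6) - 4*t^3 - 14*t^2 + 92*t - 42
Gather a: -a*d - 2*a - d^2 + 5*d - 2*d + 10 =a*(-d - 2) - d^2 + 3*d + 10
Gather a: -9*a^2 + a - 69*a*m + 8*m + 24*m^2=-9*a^2 + a*(1 - 69*m) + 24*m^2 + 8*m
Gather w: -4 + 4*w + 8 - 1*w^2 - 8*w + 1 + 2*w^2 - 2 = w^2 - 4*w + 3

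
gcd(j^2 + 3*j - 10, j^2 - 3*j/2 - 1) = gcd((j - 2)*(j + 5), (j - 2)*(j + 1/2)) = j - 2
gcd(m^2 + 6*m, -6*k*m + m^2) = m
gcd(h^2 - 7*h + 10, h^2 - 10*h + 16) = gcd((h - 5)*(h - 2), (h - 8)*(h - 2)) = h - 2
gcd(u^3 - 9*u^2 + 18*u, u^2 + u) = u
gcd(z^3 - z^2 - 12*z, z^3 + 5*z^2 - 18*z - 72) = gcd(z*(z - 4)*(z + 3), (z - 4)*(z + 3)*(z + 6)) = z^2 - z - 12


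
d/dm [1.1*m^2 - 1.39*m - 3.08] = 2.2*m - 1.39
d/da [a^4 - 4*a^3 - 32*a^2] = 4*a*(a^2 - 3*a - 16)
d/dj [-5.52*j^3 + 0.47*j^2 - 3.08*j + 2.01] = -16.56*j^2 + 0.94*j - 3.08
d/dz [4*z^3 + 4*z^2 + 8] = 4*z*(3*z + 2)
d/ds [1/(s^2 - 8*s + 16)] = 2*(4 - s)/(s^2 - 8*s + 16)^2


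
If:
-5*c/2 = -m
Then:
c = 2*m/5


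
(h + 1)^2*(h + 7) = h^3 + 9*h^2 + 15*h + 7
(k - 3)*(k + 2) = k^2 - k - 6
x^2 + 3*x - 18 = (x - 3)*(x + 6)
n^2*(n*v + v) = n^3*v + n^2*v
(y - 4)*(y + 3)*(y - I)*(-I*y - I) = -I*y^4 - y^3 + 13*I*y^2 + 13*y + 12*I*y + 12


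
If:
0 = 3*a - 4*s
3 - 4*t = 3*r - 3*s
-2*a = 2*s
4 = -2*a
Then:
No Solution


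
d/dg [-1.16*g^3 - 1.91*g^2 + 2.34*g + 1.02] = -3.48*g^2 - 3.82*g + 2.34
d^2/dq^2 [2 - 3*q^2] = -6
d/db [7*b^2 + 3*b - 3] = 14*b + 3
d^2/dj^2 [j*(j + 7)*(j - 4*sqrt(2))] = 6*j - 8*sqrt(2) + 14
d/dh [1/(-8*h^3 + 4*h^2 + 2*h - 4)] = (12*h^2 - 4*h - 1)/(2*(4*h^3 - 2*h^2 - h + 2)^2)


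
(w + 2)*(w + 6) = w^2 + 8*w + 12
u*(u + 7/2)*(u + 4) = u^3 + 15*u^2/2 + 14*u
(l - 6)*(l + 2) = l^2 - 4*l - 12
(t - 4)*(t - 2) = t^2 - 6*t + 8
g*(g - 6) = g^2 - 6*g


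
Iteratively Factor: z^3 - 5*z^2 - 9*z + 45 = (z - 5)*(z^2 - 9) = (z - 5)*(z + 3)*(z - 3)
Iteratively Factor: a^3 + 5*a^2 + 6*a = (a + 3)*(a^2 + 2*a) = a*(a + 3)*(a + 2)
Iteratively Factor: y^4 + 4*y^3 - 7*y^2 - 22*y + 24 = (y + 3)*(y^3 + y^2 - 10*y + 8) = (y - 2)*(y + 3)*(y^2 + 3*y - 4) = (y - 2)*(y - 1)*(y + 3)*(y + 4)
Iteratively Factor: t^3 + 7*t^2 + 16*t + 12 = (t + 2)*(t^2 + 5*t + 6) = (t + 2)*(t + 3)*(t + 2)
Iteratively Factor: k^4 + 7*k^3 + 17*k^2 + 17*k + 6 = (k + 1)*(k^3 + 6*k^2 + 11*k + 6) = (k + 1)^2*(k^2 + 5*k + 6) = (k + 1)^2*(k + 2)*(k + 3)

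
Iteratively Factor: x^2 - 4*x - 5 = (x + 1)*(x - 5)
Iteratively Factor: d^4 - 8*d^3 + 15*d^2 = (d - 5)*(d^3 - 3*d^2) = d*(d - 5)*(d^2 - 3*d) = d^2*(d - 5)*(d - 3)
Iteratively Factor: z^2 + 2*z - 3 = (z + 3)*(z - 1)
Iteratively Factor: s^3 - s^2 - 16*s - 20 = (s - 5)*(s^2 + 4*s + 4) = (s - 5)*(s + 2)*(s + 2)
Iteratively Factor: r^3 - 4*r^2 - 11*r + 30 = (r - 5)*(r^2 + r - 6) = (r - 5)*(r - 2)*(r + 3)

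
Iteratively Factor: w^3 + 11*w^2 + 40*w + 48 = (w + 4)*(w^2 + 7*w + 12) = (w + 3)*(w + 4)*(w + 4)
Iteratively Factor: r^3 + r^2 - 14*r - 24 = (r - 4)*(r^2 + 5*r + 6) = (r - 4)*(r + 3)*(r + 2)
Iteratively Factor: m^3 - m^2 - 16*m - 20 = (m + 2)*(m^2 - 3*m - 10) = (m - 5)*(m + 2)*(m + 2)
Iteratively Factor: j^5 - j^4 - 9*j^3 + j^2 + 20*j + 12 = (j + 1)*(j^4 - 2*j^3 - 7*j^2 + 8*j + 12) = (j - 3)*(j + 1)*(j^3 + j^2 - 4*j - 4) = (j - 3)*(j + 1)^2*(j^2 - 4) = (j - 3)*(j + 1)^2*(j + 2)*(j - 2)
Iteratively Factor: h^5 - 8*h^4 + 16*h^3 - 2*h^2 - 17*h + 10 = (h - 1)*(h^4 - 7*h^3 + 9*h^2 + 7*h - 10) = (h - 1)^2*(h^3 - 6*h^2 + 3*h + 10) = (h - 1)^2*(h + 1)*(h^2 - 7*h + 10) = (h - 5)*(h - 1)^2*(h + 1)*(h - 2)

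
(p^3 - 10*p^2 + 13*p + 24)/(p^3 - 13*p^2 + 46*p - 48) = (p + 1)/(p - 2)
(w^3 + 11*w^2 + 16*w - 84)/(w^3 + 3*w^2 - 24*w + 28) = (w + 6)/(w - 2)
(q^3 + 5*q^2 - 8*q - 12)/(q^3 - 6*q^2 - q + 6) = (q^2 + 4*q - 12)/(q^2 - 7*q + 6)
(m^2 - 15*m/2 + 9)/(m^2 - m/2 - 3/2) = (m - 6)/(m + 1)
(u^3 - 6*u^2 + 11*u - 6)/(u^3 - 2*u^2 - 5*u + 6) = (u - 2)/(u + 2)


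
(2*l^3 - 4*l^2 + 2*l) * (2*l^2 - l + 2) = 4*l^5 - 10*l^4 + 12*l^3 - 10*l^2 + 4*l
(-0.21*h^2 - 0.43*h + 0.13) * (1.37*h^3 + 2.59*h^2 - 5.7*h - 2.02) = -0.2877*h^5 - 1.133*h^4 + 0.2614*h^3 + 3.2119*h^2 + 0.1276*h - 0.2626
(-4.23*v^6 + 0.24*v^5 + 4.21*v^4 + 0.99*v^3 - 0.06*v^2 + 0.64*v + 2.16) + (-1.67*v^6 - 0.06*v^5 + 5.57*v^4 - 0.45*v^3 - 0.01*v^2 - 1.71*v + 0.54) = -5.9*v^6 + 0.18*v^5 + 9.78*v^4 + 0.54*v^3 - 0.07*v^2 - 1.07*v + 2.7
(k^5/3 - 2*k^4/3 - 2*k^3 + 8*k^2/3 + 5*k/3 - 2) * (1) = k^5/3 - 2*k^4/3 - 2*k^3 + 8*k^2/3 + 5*k/3 - 2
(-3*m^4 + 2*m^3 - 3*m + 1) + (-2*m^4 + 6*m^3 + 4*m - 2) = -5*m^4 + 8*m^3 + m - 1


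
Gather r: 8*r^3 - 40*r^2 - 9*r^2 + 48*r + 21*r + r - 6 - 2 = 8*r^3 - 49*r^2 + 70*r - 8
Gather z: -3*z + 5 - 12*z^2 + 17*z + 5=-12*z^2 + 14*z + 10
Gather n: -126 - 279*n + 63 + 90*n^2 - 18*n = 90*n^2 - 297*n - 63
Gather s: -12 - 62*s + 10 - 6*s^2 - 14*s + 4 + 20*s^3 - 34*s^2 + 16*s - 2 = 20*s^3 - 40*s^2 - 60*s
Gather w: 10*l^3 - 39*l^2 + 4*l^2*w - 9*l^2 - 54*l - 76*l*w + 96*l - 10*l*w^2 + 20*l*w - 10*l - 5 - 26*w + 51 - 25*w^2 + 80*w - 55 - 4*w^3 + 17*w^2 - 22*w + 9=10*l^3 - 48*l^2 + 32*l - 4*w^3 + w^2*(-10*l - 8) + w*(4*l^2 - 56*l + 32)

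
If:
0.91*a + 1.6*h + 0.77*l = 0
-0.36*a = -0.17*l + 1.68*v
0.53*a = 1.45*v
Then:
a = 2.73584905660377*v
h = -9.10004855715871*v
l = 15.6759156492786*v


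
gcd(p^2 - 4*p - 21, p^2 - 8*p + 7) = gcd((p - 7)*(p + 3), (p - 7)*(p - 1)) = p - 7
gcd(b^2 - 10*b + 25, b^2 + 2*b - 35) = b - 5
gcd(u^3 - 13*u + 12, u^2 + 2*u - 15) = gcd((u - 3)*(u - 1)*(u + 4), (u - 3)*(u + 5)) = u - 3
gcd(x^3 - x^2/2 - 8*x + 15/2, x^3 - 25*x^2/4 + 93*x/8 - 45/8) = x - 5/2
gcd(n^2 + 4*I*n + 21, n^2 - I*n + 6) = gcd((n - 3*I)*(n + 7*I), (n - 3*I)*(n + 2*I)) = n - 3*I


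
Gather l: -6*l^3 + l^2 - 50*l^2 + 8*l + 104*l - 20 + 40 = -6*l^3 - 49*l^2 + 112*l + 20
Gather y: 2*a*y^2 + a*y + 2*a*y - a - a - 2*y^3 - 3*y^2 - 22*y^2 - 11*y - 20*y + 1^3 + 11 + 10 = -2*a - 2*y^3 + y^2*(2*a - 25) + y*(3*a - 31) + 22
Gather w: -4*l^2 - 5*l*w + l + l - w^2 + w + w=-4*l^2 + 2*l - w^2 + w*(2 - 5*l)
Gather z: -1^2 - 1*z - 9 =-z - 10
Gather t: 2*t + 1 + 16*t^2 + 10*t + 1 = 16*t^2 + 12*t + 2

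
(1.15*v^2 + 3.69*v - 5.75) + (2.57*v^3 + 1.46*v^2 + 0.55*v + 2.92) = 2.57*v^3 + 2.61*v^2 + 4.24*v - 2.83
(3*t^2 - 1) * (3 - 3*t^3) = -9*t^5 + 3*t^3 + 9*t^2 - 3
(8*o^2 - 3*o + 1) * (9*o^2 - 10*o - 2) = 72*o^4 - 107*o^3 + 23*o^2 - 4*o - 2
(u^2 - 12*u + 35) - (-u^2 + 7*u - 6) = 2*u^2 - 19*u + 41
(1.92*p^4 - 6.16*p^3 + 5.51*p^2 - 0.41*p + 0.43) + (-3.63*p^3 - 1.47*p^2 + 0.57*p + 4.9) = 1.92*p^4 - 9.79*p^3 + 4.04*p^2 + 0.16*p + 5.33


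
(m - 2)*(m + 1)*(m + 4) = m^3 + 3*m^2 - 6*m - 8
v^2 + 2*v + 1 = (v + 1)^2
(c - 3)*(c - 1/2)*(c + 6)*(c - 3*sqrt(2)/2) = c^4 - 3*sqrt(2)*c^3/2 + 5*c^3/2 - 39*c^2/2 - 15*sqrt(2)*c^2/4 + 9*c + 117*sqrt(2)*c/4 - 27*sqrt(2)/2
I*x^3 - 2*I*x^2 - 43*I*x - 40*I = (x - 8)*(x + 5)*(I*x + I)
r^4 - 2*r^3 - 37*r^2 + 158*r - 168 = (r - 4)*(r - 3)*(r - 2)*(r + 7)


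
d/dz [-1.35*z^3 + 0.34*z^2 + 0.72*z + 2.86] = -4.05*z^2 + 0.68*z + 0.72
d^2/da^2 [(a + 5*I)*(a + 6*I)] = 2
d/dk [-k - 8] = -1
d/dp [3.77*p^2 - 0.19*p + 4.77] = 7.54*p - 0.19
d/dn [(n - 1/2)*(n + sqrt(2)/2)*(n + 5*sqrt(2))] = 3*n^2 - n + 11*sqrt(2)*n - 11*sqrt(2)/4 + 5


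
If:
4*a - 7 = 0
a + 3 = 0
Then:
No Solution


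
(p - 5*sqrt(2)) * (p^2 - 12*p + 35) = p^3 - 12*p^2 - 5*sqrt(2)*p^2 + 35*p + 60*sqrt(2)*p - 175*sqrt(2)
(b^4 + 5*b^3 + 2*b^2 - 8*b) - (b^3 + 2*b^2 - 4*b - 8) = b^4 + 4*b^3 - 4*b + 8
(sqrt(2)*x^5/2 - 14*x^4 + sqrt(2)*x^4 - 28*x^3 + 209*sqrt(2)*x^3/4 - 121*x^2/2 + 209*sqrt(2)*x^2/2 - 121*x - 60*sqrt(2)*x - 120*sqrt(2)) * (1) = sqrt(2)*x^5/2 - 14*x^4 + sqrt(2)*x^4 - 28*x^3 + 209*sqrt(2)*x^3/4 - 121*x^2/2 + 209*sqrt(2)*x^2/2 - 121*x - 60*sqrt(2)*x - 120*sqrt(2)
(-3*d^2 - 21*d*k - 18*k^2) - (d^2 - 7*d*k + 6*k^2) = -4*d^2 - 14*d*k - 24*k^2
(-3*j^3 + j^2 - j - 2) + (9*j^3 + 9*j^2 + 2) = 6*j^3 + 10*j^2 - j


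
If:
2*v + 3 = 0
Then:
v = -3/2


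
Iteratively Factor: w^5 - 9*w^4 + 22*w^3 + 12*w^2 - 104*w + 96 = (w - 4)*(w^4 - 5*w^3 + 2*w^2 + 20*w - 24) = (w - 4)*(w - 3)*(w^3 - 2*w^2 - 4*w + 8) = (w - 4)*(w - 3)*(w + 2)*(w^2 - 4*w + 4) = (w - 4)*(w - 3)*(w - 2)*(w + 2)*(w - 2)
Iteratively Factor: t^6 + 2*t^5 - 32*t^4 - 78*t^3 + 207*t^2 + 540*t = (t + 3)*(t^5 - t^4 - 29*t^3 + 9*t^2 + 180*t) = (t - 3)*(t + 3)*(t^4 + 2*t^3 - 23*t^2 - 60*t) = (t - 3)*(t + 3)*(t + 4)*(t^3 - 2*t^2 - 15*t) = (t - 3)*(t + 3)^2*(t + 4)*(t^2 - 5*t) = (t - 5)*(t - 3)*(t + 3)^2*(t + 4)*(t)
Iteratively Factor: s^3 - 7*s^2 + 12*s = (s - 4)*(s^2 - 3*s) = (s - 4)*(s - 3)*(s)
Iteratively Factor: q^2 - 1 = (q + 1)*(q - 1)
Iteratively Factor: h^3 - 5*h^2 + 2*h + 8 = (h + 1)*(h^2 - 6*h + 8) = (h - 4)*(h + 1)*(h - 2)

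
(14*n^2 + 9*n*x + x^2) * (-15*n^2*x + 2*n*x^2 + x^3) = -210*n^4*x - 107*n^3*x^2 + 17*n^2*x^3 + 11*n*x^4 + x^5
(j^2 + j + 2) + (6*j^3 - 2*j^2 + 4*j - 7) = 6*j^3 - j^2 + 5*j - 5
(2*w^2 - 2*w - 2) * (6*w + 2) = 12*w^3 - 8*w^2 - 16*w - 4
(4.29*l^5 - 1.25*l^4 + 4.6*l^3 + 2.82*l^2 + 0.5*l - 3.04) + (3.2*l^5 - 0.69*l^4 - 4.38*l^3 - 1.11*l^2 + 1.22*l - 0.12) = 7.49*l^5 - 1.94*l^4 + 0.22*l^3 + 1.71*l^2 + 1.72*l - 3.16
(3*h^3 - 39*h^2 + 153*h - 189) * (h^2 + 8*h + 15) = 3*h^5 - 15*h^4 - 114*h^3 + 450*h^2 + 783*h - 2835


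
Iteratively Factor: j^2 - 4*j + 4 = (j - 2)*(j - 2)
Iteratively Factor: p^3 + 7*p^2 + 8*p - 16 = (p + 4)*(p^2 + 3*p - 4) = (p + 4)^2*(p - 1)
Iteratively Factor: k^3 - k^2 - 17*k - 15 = (k - 5)*(k^2 + 4*k + 3) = (k - 5)*(k + 1)*(k + 3)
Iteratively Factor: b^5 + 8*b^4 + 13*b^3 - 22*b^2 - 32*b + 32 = (b + 2)*(b^4 + 6*b^3 + b^2 - 24*b + 16) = (b + 2)*(b + 4)*(b^3 + 2*b^2 - 7*b + 4) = (b - 1)*(b + 2)*(b + 4)*(b^2 + 3*b - 4) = (b - 1)*(b + 2)*(b + 4)^2*(b - 1)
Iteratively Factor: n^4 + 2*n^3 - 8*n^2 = (n + 4)*(n^3 - 2*n^2) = n*(n + 4)*(n^2 - 2*n) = n^2*(n + 4)*(n - 2)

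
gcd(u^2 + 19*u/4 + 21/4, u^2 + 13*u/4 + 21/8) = u + 7/4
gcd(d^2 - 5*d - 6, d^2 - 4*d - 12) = d - 6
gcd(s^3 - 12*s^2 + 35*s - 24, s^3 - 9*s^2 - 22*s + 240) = s - 8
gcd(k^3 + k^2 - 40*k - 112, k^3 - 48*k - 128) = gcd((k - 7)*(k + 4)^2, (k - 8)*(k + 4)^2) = k^2 + 8*k + 16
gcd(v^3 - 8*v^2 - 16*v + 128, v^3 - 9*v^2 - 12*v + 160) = v^2 - 4*v - 32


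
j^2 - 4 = (j - 2)*(j + 2)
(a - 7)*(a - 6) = a^2 - 13*a + 42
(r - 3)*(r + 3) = r^2 - 9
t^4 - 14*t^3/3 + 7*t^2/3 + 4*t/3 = t*(t - 4)*(t - 1)*(t + 1/3)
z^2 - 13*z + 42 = (z - 7)*(z - 6)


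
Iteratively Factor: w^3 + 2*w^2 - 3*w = (w)*(w^2 + 2*w - 3) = w*(w + 3)*(w - 1)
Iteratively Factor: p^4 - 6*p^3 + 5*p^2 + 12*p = (p - 3)*(p^3 - 3*p^2 - 4*p) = (p - 3)*(p + 1)*(p^2 - 4*p) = p*(p - 3)*(p + 1)*(p - 4)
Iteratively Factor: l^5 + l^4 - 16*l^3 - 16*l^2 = (l + 1)*(l^4 - 16*l^2) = (l - 4)*(l + 1)*(l^3 + 4*l^2) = l*(l - 4)*(l + 1)*(l^2 + 4*l) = l*(l - 4)*(l + 1)*(l + 4)*(l)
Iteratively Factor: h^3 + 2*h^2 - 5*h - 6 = (h + 1)*(h^2 + h - 6) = (h - 2)*(h + 1)*(h + 3)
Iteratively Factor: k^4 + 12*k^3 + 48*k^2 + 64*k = (k + 4)*(k^3 + 8*k^2 + 16*k) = (k + 4)^2*(k^2 + 4*k) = (k + 4)^3*(k)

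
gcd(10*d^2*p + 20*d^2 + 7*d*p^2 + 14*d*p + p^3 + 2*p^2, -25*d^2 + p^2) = 5*d + p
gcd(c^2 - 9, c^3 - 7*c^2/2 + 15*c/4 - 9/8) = 1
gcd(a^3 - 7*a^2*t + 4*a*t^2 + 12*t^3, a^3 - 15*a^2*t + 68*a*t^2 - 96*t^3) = 1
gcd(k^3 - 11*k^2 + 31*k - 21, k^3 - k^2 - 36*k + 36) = k - 1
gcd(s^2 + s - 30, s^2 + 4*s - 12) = s + 6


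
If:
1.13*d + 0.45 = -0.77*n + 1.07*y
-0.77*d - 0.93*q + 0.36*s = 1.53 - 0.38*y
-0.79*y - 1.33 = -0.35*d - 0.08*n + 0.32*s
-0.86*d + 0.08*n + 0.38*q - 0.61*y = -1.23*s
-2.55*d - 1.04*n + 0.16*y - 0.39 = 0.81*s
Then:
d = 1.71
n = -6.12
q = -3.35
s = 1.55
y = -2.17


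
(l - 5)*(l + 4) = l^2 - l - 20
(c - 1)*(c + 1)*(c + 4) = c^3 + 4*c^2 - c - 4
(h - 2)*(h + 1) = h^2 - h - 2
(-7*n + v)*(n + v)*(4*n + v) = -28*n^3 - 31*n^2*v - 2*n*v^2 + v^3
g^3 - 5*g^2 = g^2*(g - 5)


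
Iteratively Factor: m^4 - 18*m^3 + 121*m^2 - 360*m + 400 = (m - 4)*(m^3 - 14*m^2 + 65*m - 100) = (m - 5)*(m - 4)*(m^2 - 9*m + 20) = (m - 5)*(m - 4)^2*(m - 5)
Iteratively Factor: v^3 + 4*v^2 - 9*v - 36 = (v + 3)*(v^2 + v - 12) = (v - 3)*(v + 3)*(v + 4)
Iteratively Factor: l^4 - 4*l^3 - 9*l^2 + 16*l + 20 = (l + 1)*(l^3 - 5*l^2 - 4*l + 20) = (l + 1)*(l + 2)*(l^2 - 7*l + 10) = (l - 2)*(l + 1)*(l + 2)*(l - 5)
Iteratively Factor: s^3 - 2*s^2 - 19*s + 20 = (s - 5)*(s^2 + 3*s - 4) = (s - 5)*(s - 1)*(s + 4)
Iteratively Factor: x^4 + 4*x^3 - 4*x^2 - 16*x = (x + 2)*(x^3 + 2*x^2 - 8*x) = (x - 2)*(x + 2)*(x^2 + 4*x) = (x - 2)*(x + 2)*(x + 4)*(x)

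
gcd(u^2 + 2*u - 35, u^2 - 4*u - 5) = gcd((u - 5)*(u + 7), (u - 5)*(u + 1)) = u - 5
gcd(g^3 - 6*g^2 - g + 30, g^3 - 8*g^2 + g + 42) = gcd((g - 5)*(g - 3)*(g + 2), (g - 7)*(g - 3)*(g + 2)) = g^2 - g - 6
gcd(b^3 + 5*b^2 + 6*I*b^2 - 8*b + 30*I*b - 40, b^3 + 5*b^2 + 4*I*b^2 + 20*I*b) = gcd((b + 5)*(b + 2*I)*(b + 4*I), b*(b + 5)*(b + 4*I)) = b^2 + b*(5 + 4*I) + 20*I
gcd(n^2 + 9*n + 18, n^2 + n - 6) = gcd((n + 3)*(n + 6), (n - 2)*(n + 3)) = n + 3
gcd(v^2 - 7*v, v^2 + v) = v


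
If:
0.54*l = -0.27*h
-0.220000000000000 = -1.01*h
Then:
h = 0.22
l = -0.11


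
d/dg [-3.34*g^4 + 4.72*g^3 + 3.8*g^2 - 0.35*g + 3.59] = -13.36*g^3 + 14.16*g^2 + 7.6*g - 0.35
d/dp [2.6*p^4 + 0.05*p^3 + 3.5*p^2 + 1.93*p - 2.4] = 10.4*p^3 + 0.15*p^2 + 7.0*p + 1.93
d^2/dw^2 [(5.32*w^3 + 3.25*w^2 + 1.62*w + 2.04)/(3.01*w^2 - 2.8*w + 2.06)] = (-5.6843418860808e-14*w^5 + 101.57994*w^3 - 194.130636*w^2 - 27.97284*w + 52.960472)/(27.270901*w^6 - 76.10484*w^5 + 126.786618*w^4 - 126.12208*w^3 + 86.770908*w^2 - 35.64624*w + 8.741816)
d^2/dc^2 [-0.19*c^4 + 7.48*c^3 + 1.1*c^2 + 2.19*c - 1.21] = -2.28*c^2 + 44.88*c + 2.2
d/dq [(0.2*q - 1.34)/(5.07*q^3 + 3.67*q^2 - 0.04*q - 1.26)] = (-2.028*q^3 + 19.6474*q^2 + 9.8356*q - 0.3056)/(25.7049*q^6 + 37.2138*q^5 + 13.0633*q^4 - 13.07*q^3 - 9.2468*q^2 + 0.1008*q + 1.5876)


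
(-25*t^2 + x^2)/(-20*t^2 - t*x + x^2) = (5*t + x)/(4*t + x)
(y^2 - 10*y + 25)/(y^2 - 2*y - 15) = (y - 5)/(y + 3)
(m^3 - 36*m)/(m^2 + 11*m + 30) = m*(m - 6)/(m + 5)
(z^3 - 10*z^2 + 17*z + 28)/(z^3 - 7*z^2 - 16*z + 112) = (z + 1)/(z + 4)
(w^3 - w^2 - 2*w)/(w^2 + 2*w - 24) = w*(w^2 - w - 2)/(w^2 + 2*w - 24)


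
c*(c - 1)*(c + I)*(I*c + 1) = I*c^4 - I*c^3 + I*c^2 - I*c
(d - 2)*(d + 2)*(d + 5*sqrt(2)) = d^3 + 5*sqrt(2)*d^2 - 4*d - 20*sqrt(2)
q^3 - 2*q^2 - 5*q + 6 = (q - 3)*(q - 1)*(q + 2)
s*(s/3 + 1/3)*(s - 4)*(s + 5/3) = s^4/3 - 4*s^3/9 - 3*s^2 - 20*s/9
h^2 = h^2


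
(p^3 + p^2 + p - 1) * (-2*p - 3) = -2*p^4 - 5*p^3 - 5*p^2 - p + 3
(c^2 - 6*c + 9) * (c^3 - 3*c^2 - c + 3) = c^5 - 9*c^4 + 26*c^3 - 18*c^2 - 27*c + 27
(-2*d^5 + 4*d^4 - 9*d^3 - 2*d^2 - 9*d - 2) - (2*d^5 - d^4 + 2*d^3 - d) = -4*d^5 + 5*d^4 - 11*d^3 - 2*d^2 - 8*d - 2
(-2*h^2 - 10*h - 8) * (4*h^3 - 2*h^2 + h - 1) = -8*h^5 - 36*h^4 - 14*h^3 + 8*h^2 + 2*h + 8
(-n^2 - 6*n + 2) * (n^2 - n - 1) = -n^4 - 5*n^3 + 9*n^2 + 4*n - 2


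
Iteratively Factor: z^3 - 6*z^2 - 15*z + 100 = (z - 5)*(z^2 - z - 20) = (z - 5)*(z + 4)*(z - 5)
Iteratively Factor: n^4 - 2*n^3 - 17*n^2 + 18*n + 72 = (n - 3)*(n^3 + n^2 - 14*n - 24) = (n - 4)*(n - 3)*(n^2 + 5*n + 6) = (n - 4)*(n - 3)*(n + 2)*(n + 3)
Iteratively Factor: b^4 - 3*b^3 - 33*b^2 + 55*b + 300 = (b - 5)*(b^3 + 2*b^2 - 23*b - 60) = (b - 5)*(b + 3)*(b^2 - b - 20) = (b - 5)^2*(b + 3)*(b + 4)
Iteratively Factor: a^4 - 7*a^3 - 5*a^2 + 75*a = (a)*(a^3 - 7*a^2 - 5*a + 75) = a*(a - 5)*(a^2 - 2*a - 15) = a*(a - 5)*(a + 3)*(a - 5)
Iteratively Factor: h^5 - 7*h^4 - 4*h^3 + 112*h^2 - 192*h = (h - 3)*(h^4 - 4*h^3 - 16*h^2 + 64*h) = h*(h - 3)*(h^3 - 4*h^2 - 16*h + 64) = h*(h - 4)*(h - 3)*(h^2 - 16) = h*(h - 4)^2*(h - 3)*(h + 4)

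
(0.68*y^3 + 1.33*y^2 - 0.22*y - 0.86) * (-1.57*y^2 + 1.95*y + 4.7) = -1.0676*y^5 - 0.7621*y^4 + 6.1349*y^3 + 7.1722*y^2 - 2.711*y - 4.042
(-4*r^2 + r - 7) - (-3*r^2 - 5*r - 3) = -r^2 + 6*r - 4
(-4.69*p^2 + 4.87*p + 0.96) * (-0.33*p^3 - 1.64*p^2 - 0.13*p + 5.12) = 1.5477*p^5 + 6.0845*p^4 - 7.6939*p^3 - 26.2203*p^2 + 24.8096*p + 4.9152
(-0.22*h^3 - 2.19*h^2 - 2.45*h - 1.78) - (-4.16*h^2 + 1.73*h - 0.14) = -0.22*h^3 + 1.97*h^2 - 4.18*h - 1.64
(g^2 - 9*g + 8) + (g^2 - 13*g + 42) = 2*g^2 - 22*g + 50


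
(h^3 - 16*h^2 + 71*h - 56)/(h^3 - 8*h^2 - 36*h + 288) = (h^2 - 8*h + 7)/(h^2 - 36)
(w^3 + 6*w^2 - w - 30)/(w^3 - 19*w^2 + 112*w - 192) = (w^3 + 6*w^2 - w - 30)/(w^3 - 19*w^2 + 112*w - 192)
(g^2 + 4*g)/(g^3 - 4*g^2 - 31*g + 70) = g*(g + 4)/(g^3 - 4*g^2 - 31*g + 70)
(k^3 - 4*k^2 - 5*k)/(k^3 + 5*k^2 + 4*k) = (k - 5)/(k + 4)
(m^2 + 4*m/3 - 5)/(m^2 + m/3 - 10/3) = (m + 3)/(m + 2)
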